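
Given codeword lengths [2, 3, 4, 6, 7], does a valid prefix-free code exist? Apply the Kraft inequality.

Kraft inequality: Σ 2^(-l_i) ≤ 1 for prefix-free code
Calculating: 2^(-2) + 2^(-3) + 2^(-4) + 2^(-6) + 2^(-7)
= 0.25 + 0.125 + 0.0625 + 0.015625 + 0.0078125
= 0.4609
Since 0.4609 ≤ 1, prefix-free code exists


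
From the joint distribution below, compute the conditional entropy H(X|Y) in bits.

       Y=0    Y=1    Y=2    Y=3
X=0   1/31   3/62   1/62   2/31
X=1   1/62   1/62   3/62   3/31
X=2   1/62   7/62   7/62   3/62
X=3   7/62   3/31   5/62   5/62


H(X|Y) = Σ_y p(y) H(X|Y=y)
  p(Y=0) = 11/62, H(X|Y=0) = 1.4911
  p(Y=1) = 17/62, H(X|Y=1) = 1.7395
  p(Y=2) = 8/31, H(X|Y=2) = 1.7490
  p(Y=3) = 9/31, H(X|Y=3) = 1.9547
H(X|Y) = 0.1774×1.4911 + 0.2742×1.7395 + 0.2581×1.7490 + 0.2903×1.9547 = 1.7603 bits


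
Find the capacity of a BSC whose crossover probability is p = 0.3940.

For BSC with error probability p:
C = 1 - H(p) where H(p) is binary entropy
H(0.3940) = -0.3940 × log₂(0.3940) - 0.6060 × log₂(0.6060)
H(p) = 0.9673
C = 1 - 0.9673 = 0.0327 bits/use


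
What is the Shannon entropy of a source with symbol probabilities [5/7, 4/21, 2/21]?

H(X) = -Σ p(x) log₂ p(x)
  -5/7 × log₂(5/7) = 0.3467
  -4/21 × log₂(4/21) = 0.4557
  -2/21 × log₂(2/21) = 0.3231
H(X) = 1.1255 bits


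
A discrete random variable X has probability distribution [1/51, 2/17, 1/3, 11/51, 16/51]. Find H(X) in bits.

H(X) = -Σ p(x) log₂ p(x)
  -1/51 × log₂(1/51) = 0.1112
  -2/17 × log₂(2/17) = 0.3632
  -1/3 × log₂(1/3) = 0.5283
  -11/51 × log₂(11/51) = 0.4773
  -16/51 × log₂(16/51) = 0.5247
H(X) = 2.0048 bits


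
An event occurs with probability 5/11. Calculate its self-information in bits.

Information content I(x) = -log₂(p(x))
I = -log₂(5/11) = -log₂(0.4545)
I = 1.1375 bits


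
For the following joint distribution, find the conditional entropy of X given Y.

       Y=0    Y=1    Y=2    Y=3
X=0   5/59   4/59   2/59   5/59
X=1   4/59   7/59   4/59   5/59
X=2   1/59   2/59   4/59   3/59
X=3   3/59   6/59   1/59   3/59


H(X|Y) = Σ_y p(y) H(X|Y=y)
  p(Y=0) = 13/59, H(X|Y=0) = 1.8262
  p(Y=1) = 19/59, H(X|Y=1) = 1.8710
  p(Y=2) = 11/59, H(X|Y=2) = 1.8231
  p(Y=3) = 16/59, H(X|Y=3) = 1.9544
H(X|Y) = 0.2203×1.8262 + 0.3220×1.8710 + 0.1864×1.8231 + 0.2712×1.9544 = 1.8748 bits


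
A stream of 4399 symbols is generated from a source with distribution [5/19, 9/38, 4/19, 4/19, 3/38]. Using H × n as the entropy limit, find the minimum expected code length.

Entropy H = 2.2347 bits/symbol
Minimum bits = H × n = 2.2347 × 4399
= 9830.35 bits


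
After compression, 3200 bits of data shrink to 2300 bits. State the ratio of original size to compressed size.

Compression ratio = Original / Compressed
= 3200 / 2300 = 1.39:1


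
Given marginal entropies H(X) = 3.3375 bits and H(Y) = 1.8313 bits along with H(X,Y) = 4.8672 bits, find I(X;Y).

I(X;Y) = H(X) + H(Y) - H(X,Y)
I(X;Y) = 3.3375 + 1.8313 - 4.8672 = 0.3016 bits


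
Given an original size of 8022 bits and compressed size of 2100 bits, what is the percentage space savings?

Space savings = (1 - Compressed/Original) × 100%
= (1 - 2100/8022) × 100%
= 73.82%


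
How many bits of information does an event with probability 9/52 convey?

Information content I(x) = -log₂(p(x))
I = -log₂(9/52) = -log₂(0.1731)
I = 2.5305 bits


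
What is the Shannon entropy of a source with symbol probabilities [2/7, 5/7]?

H(X) = -Σ p(x) log₂ p(x)
  -2/7 × log₂(2/7) = 0.5164
  -5/7 × log₂(5/7) = 0.3467
H(X) = 0.8631 bits


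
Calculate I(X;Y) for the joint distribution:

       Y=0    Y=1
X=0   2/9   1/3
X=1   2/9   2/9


H(X) = 0.9911, H(Y) = 0.9911, H(X,Y) = 1.9749
I(X;Y) = H(X) + H(Y) - H(X,Y) = 0.0072 bits


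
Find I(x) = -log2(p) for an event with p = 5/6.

Information content I(x) = -log₂(p(x))
I = -log₂(5/6) = -log₂(0.8333)
I = 0.2630 bits


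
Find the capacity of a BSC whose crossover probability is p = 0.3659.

For BSC with error probability p:
C = 1 - H(p) where H(p) is binary entropy
H(0.3659) = -0.3659 × log₂(0.3659) - 0.6341 × log₂(0.6341)
H(p) = 0.9475
C = 1 - 0.9475 = 0.0525 bits/use


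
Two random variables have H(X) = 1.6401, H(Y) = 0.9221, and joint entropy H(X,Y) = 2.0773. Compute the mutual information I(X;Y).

I(X;Y) = H(X) + H(Y) - H(X,Y)
I(X;Y) = 1.6401 + 0.9221 - 2.0773 = 0.4849 bits


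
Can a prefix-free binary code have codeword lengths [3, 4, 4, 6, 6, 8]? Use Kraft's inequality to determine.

Kraft inequality: Σ 2^(-l_i) ≤ 1 for prefix-free code
Calculating: 2^(-3) + 2^(-4) + 2^(-4) + 2^(-6) + 2^(-6) + 2^(-8)
= 0.125 + 0.0625 + 0.0625 + 0.015625 + 0.015625 + 0.00390625
= 0.2852
Since 0.2852 ≤ 1, prefix-free code exists


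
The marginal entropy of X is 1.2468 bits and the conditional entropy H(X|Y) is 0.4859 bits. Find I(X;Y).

I(X;Y) = H(X) - H(X|Y)
I(X;Y) = 1.2468 - 0.4859 = 0.7609 bits


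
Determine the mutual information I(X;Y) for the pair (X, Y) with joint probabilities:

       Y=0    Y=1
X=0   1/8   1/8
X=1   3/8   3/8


H(X) = 0.8113, H(Y) = 1.0000, H(X,Y) = 1.8113
I(X;Y) = H(X) + H(Y) - H(X,Y) = 0.0000 bits


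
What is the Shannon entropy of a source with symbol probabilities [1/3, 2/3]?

H(X) = -Σ p(x) log₂ p(x)
  -1/3 × log₂(1/3) = 0.5283
  -2/3 × log₂(2/3) = 0.3900
H(X) = 0.9183 bits


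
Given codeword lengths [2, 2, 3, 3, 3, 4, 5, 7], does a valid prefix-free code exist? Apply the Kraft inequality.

Kraft inequality: Σ 2^(-l_i) ≤ 1 for prefix-free code
Calculating: 2^(-2) + 2^(-2) + 2^(-3) + 2^(-3) + 2^(-3) + 2^(-4) + 2^(-5) + 2^(-7)
= 0.25 + 0.25 + 0.125 + 0.125 + 0.125 + 0.0625 + 0.03125 + 0.0078125
= 0.9766
Since 0.9766 ≤ 1, prefix-free code exists


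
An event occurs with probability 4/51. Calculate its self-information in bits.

Information content I(x) = -log₂(p(x))
I = -log₂(4/51) = -log₂(0.0784)
I = 3.6724 bits


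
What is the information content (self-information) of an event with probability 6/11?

Information content I(x) = -log₂(p(x))
I = -log₂(6/11) = -log₂(0.5455)
I = 0.8745 bits


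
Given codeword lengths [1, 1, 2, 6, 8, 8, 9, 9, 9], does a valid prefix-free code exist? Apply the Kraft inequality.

Kraft inequality: Σ 2^(-l_i) ≤ 1 for prefix-free code
Calculating: 2^(-1) + 2^(-1) + 2^(-2) + 2^(-6) + 2^(-8) + 2^(-8) + 2^(-9) + 2^(-9) + 2^(-9)
= 0.5 + 0.5 + 0.25 + 0.015625 + 0.00390625 + 0.00390625 + 0.001953125 + 0.001953125 + 0.001953125
= 1.2793
Since 1.2793 > 1, prefix-free code does not exist


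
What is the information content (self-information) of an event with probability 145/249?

Information content I(x) = -log₂(p(x))
I = -log₂(145/249) = -log₂(0.5823)
I = 0.7801 bits


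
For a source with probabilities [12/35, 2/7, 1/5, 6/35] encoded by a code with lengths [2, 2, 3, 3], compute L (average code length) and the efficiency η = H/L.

Average length L = Σ p_i × l_i = 2.3714 bits
Entropy H = 1.9464 bits
Efficiency η = H/L × 100% = 82.08%


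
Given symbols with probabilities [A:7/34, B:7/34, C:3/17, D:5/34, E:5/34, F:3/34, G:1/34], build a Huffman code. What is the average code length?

Huffman tree construction:
Combine smallest probabilities repeatedly
Resulting codes:
  A: 00 (length 2)
  B: 01 (length 2)
  C: 111 (length 3)
  D: 101 (length 3)
  E: 110 (length 3)
  F: 1001 (length 4)
  G: 1000 (length 4)
Average length = Σ p(s) × length(s) = 2.7059 bits


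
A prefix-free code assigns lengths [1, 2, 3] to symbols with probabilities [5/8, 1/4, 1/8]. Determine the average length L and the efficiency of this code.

Average length L = Σ p_i × l_i = 1.5000 bits
Entropy H = 1.2988 bits
Efficiency η = H/L × 100% = 86.59%


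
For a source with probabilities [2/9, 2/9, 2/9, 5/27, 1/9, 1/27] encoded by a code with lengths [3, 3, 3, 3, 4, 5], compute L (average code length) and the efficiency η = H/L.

Average length L = Σ p_i × l_i = 3.1852 bits
Entropy H = 2.4255 bits
Efficiency η = H/L × 100% = 76.15%


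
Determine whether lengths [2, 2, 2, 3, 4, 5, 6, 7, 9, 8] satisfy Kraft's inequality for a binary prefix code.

Kraft inequality: Σ 2^(-l_i) ≤ 1 for prefix-free code
Calculating: 2^(-2) + 2^(-2) + 2^(-2) + 2^(-3) + 2^(-4) + 2^(-5) + 2^(-6) + 2^(-7) + 2^(-9) + 2^(-8)
= 0.25 + 0.25 + 0.25 + 0.125 + 0.0625 + 0.03125 + 0.015625 + 0.0078125 + 0.001953125 + 0.00390625
= 0.9980
Since 0.9980 ≤ 1, prefix-free code exists


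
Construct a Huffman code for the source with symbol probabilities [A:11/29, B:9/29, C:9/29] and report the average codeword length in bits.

Huffman tree construction:
Combine smallest probabilities repeatedly
Resulting codes:
  A: 0 (length 1)
  B: 10 (length 2)
  C: 11 (length 2)
Average length = Σ p(s) × length(s) = 1.6207 bits


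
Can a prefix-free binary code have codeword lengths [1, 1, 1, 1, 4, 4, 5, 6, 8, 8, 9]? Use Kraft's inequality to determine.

Kraft inequality: Σ 2^(-l_i) ≤ 1 for prefix-free code
Calculating: 2^(-1) + 2^(-1) + 2^(-1) + 2^(-1) + 2^(-4) + 2^(-4) + 2^(-5) + 2^(-6) + 2^(-8) + 2^(-8) + 2^(-9)
= 0.5 + 0.5 + 0.5 + 0.5 + 0.0625 + 0.0625 + 0.03125 + 0.015625 + 0.00390625 + 0.00390625 + 0.001953125
= 2.1816
Since 2.1816 > 1, prefix-free code does not exist


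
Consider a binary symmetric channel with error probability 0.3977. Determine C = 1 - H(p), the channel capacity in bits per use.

For BSC with error probability p:
C = 1 - H(p) where H(p) is binary entropy
H(0.3977) = -0.3977 × log₂(0.3977) - 0.6023 × log₂(0.6023)
H(p) = 0.9696
C = 1 - 0.9696 = 0.0304 bits/use


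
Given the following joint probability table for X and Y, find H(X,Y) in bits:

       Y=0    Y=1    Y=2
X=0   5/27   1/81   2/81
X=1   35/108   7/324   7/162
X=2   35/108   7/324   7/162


H(X,Y) = -Σ p(x,y) log₂ p(x,y)
  p(0,0)=5/27: -0.1852 × log₂(0.1852) = 0.4505
  p(0,1)=1/81: -0.0123 × log₂(0.0123) = 0.0783
  p(0,2)=2/81: -0.0247 × log₂(0.0247) = 0.1318
  p(1,0)=35/108: -0.3241 × log₂(0.3241) = 0.5268
  p(1,1)=7/324: -0.0216 × log₂(0.0216) = 0.1195
  p(1,2)=7/162: -0.0432 × log₂(0.0432) = 0.1958
  p(2,0)=35/108: -0.3241 × log₂(0.3241) = 0.5268
  p(2,1)=7/324: -0.0216 × log₂(0.0216) = 0.1195
  p(2,2)=7/162: -0.0432 × log₂(0.0432) = 0.1958
H(X,Y) = 2.3451 bits


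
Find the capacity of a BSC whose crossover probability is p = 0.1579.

For BSC with error probability p:
C = 1 - H(p) where H(p) is binary entropy
H(0.1579) = -0.1579 × log₂(0.1579) - 0.8421 × log₂(0.8421)
H(p) = 0.6293
C = 1 - 0.6293 = 0.3707 bits/use


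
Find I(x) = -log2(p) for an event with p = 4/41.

Information content I(x) = -log₂(p(x))
I = -log₂(4/41) = -log₂(0.0976)
I = 3.3576 bits


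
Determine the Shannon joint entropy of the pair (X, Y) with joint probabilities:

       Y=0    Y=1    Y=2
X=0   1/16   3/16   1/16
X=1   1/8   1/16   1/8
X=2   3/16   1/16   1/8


H(X,Y) = -Σ p(x,y) log₂ p(x,y)
  p(0,0)=1/16: -0.0625 × log₂(0.0625) = 0.2500
  p(0,1)=3/16: -0.1875 × log₂(0.1875) = 0.4528
  p(0,2)=1/16: -0.0625 × log₂(0.0625) = 0.2500
  p(1,0)=1/8: -0.1250 × log₂(0.1250) = 0.3750
  p(1,1)=1/16: -0.0625 × log₂(0.0625) = 0.2500
  p(1,2)=1/8: -0.1250 × log₂(0.1250) = 0.3750
  p(2,0)=3/16: -0.1875 × log₂(0.1875) = 0.4528
  p(2,1)=1/16: -0.0625 × log₂(0.0625) = 0.2500
  p(2,2)=1/8: -0.1250 × log₂(0.1250) = 0.3750
H(X,Y) = 3.0306 bits


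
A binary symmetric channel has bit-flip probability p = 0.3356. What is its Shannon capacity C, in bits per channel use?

For BSC with error probability p:
C = 1 - H(p) where H(p) is binary entropy
H(0.3356) = -0.3356 × log₂(0.3356) - 0.6644 × log₂(0.6644)
H(p) = 0.9205
C = 1 - 0.9205 = 0.0795 bits/use


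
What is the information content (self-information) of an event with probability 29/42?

Information content I(x) = -log₂(p(x))
I = -log₂(29/42) = -log₂(0.6905)
I = 0.5343 bits


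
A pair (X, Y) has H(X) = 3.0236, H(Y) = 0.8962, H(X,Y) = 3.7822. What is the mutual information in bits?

I(X;Y) = H(X) + H(Y) - H(X,Y)
I(X;Y) = 3.0236 + 0.8962 - 3.7822 = 0.1376 bits


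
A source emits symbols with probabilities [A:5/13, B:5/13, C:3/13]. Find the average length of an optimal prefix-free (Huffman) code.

Huffman tree construction:
Combine smallest probabilities repeatedly
Resulting codes:
  A: 11 (length 2)
  B: 0 (length 1)
  C: 10 (length 2)
Average length = Σ p(s) × length(s) = 1.6154 bits


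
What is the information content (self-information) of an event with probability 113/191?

Information content I(x) = -log₂(p(x))
I = -log₂(113/191) = -log₂(0.5916)
I = 0.7572 bits


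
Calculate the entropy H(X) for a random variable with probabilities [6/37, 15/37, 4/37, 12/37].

H(X) = -Σ p(x) log₂ p(x)
  -6/37 × log₂(6/37) = 0.4256
  -15/37 × log₂(15/37) = 0.5281
  -4/37 × log₂(4/37) = 0.3470
  -12/37 × log₂(12/37) = 0.5269
H(X) = 1.8275 bits


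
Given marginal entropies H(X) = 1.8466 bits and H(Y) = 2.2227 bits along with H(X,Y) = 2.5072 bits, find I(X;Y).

I(X;Y) = H(X) + H(Y) - H(X,Y)
I(X;Y) = 1.8466 + 2.2227 - 2.5072 = 1.5621 bits


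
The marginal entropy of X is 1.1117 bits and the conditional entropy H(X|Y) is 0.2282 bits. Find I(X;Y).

I(X;Y) = H(X) - H(X|Y)
I(X;Y) = 1.1117 - 0.2282 = 0.8835 bits


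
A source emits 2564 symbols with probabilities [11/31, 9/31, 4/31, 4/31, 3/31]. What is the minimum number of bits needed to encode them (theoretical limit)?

Entropy H = 2.1368 bits/symbol
Minimum bits = H × n = 2.1368 × 2564
= 5478.86 bits


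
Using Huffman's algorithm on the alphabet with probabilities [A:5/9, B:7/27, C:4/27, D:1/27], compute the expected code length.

Huffman tree construction:
Combine smallest probabilities repeatedly
Resulting codes:
  A: 1 (length 1)
  B: 01 (length 2)
  C: 001 (length 3)
  D: 000 (length 3)
Average length = Σ p(s) × length(s) = 1.6296 bits


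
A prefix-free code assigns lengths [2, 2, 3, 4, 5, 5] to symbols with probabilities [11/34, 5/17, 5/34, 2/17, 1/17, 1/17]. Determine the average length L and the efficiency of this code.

Average length L = Σ p_i × l_i = 2.7353 bits
Entropy H = 2.2968 bits
Efficiency η = H/L × 100% = 83.97%


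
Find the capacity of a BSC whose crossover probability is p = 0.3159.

For BSC with error probability p:
C = 1 - H(p) where H(p) is binary entropy
H(0.3159) = -0.3159 × log₂(0.3159) - 0.6841 × log₂(0.6841)
H(p) = 0.8999
C = 1 - 0.8999 = 0.1001 bits/use


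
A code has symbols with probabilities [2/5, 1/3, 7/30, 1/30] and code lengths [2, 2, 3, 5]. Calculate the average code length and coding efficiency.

Average length L = Σ p_i × l_i = 2.3333 bits
Entropy H = 1.7105 bits
Efficiency η = H/L × 100% = 73.31%


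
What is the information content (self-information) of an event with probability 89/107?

Information content I(x) = -log₂(p(x))
I = -log₂(89/107) = -log₂(0.8318)
I = 0.2657 bits


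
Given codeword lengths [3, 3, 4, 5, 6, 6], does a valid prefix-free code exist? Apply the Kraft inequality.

Kraft inequality: Σ 2^(-l_i) ≤ 1 for prefix-free code
Calculating: 2^(-3) + 2^(-3) + 2^(-4) + 2^(-5) + 2^(-6) + 2^(-6)
= 0.125 + 0.125 + 0.0625 + 0.03125 + 0.015625 + 0.015625
= 0.3750
Since 0.3750 ≤ 1, prefix-free code exists


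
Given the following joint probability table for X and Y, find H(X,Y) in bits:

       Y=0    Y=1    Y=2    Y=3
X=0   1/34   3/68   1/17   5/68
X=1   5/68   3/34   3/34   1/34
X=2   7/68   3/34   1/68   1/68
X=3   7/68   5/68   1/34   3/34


H(X,Y) = -Σ p(x,y) log₂ p(x,y)
  p(0,0)=1/34: -0.0294 × log₂(0.0294) = 0.1496
  p(0,1)=3/68: -0.0441 × log₂(0.0441) = 0.1986
  p(0,2)=1/17: -0.0588 × log₂(0.0588) = 0.2404
  p(0,3)=5/68: -0.0735 × log₂(0.0735) = 0.2769
  p(1,0)=5/68: -0.0735 × log₂(0.0735) = 0.2769
  p(1,1)=3/34: -0.0882 × log₂(0.0882) = 0.3090
  p(1,2)=3/34: -0.0882 × log₂(0.0882) = 0.3090
  p(1,3)=1/34: -0.0294 × log₂(0.0294) = 0.1496
  p(2,0)=7/68: -0.1029 × log₂(0.1029) = 0.3377
  p(2,1)=3/34: -0.0882 × log₂(0.0882) = 0.3090
  p(2,2)=1/68: -0.0147 × log₂(0.0147) = 0.0895
  p(2,3)=1/68: -0.0147 × log₂(0.0147) = 0.0895
  p(3,0)=7/68: -0.1029 × log₂(0.1029) = 0.3377
  p(3,1)=5/68: -0.0735 × log₂(0.0735) = 0.2769
  p(3,2)=1/34: -0.0294 × log₂(0.0294) = 0.1496
  p(3,3)=3/34: -0.0882 × log₂(0.0882) = 0.3090
H(X,Y) = 3.8091 bits


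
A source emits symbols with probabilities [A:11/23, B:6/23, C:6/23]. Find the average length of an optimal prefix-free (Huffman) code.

Huffman tree construction:
Combine smallest probabilities repeatedly
Resulting codes:
  A: 0 (length 1)
  B: 10 (length 2)
  C: 11 (length 2)
Average length = Σ p(s) × length(s) = 1.5217 bits


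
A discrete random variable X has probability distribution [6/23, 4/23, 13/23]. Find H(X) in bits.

H(X) = -Σ p(x) log₂ p(x)
  -6/23 × log₂(6/23) = 0.5057
  -4/23 × log₂(4/23) = 0.4389
  -13/23 × log₂(13/23) = 0.4652
H(X) = 1.4098 bits


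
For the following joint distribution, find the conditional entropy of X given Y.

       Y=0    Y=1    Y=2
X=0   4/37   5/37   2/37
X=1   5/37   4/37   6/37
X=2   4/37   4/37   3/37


H(X|Y) = Σ_y p(y) H(X|Y=y)
  p(Y=0) = 13/37, H(X|Y=0) = 1.5766
  p(Y=1) = 13/37, H(X|Y=1) = 1.5766
  p(Y=2) = 11/37, H(X|Y=2) = 1.4354
H(X|Y) = 0.3514×1.5766 + 0.3514×1.5766 + 0.2973×1.4354 = 1.5346 bits


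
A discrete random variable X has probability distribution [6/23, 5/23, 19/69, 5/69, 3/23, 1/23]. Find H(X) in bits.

H(X) = -Σ p(x) log₂ p(x)
  -6/23 × log₂(6/23) = 0.5057
  -5/23 × log₂(5/23) = 0.4786
  -19/69 × log₂(19/69) = 0.5123
  -5/69 × log₂(5/69) = 0.2744
  -3/23 × log₂(3/23) = 0.3833
  -1/23 × log₂(1/23) = 0.1967
H(X) = 2.3510 bits


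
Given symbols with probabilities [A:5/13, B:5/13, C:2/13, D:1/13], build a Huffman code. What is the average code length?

Huffman tree construction:
Combine smallest probabilities repeatedly
Resulting codes:
  A: 11 (length 2)
  B: 0 (length 1)
  C: 101 (length 3)
  D: 100 (length 3)
Average length = Σ p(s) × length(s) = 1.8462 bits


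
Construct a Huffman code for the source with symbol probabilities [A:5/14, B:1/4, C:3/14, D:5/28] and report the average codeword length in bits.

Huffman tree construction:
Combine smallest probabilities repeatedly
Resulting codes:
  A: 11 (length 2)
  B: 10 (length 2)
  C: 01 (length 2)
  D: 00 (length 2)
Average length = Σ p(s) × length(s) = 2.0000 bits


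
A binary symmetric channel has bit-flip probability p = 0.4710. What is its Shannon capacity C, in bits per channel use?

For BSC with error probability p:
C = 1 - H(p) where H(p) is binary entropy
H(0.4710) = -0.4710 × log₂(0.4710) - 0.5290 × log₂(0.5290)
H(p) = 0.9976
C = 1 - 0.9976 = 0.0024 bits/use


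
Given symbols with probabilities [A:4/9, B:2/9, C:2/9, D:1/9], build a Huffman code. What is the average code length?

Huffman tree construction:
Combine smallest probabilities repeatedly
Resulting codes:
  A: 0 (length 1)
  B: 111 (length 3)
  C: 10 (length 2)
  D: 110 (length 3)
Average length = Σ p(s) × length(s) = 1.8889 bits


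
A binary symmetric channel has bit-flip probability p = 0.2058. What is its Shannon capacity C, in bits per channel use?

For BSC with error probability p:
C = 1 - H(p) where H(p) is binary entropy
H(0.2058) = -0.2058 × log₂(0.2058) - 0.7942 × log₂(0.7942)
H(p) = 0.7334
C = 1 - 0.7334 = 0.2666 bits/use


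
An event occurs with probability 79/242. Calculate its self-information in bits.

Information content I(x) = -log₂(p(x))
I = -log₂(79/242) = -log₂(0.3264)
I = 1.6151 bits


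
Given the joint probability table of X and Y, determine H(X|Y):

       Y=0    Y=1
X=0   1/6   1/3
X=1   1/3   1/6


H(X|Y) = Σ_y p(y) H(X|Y=y)
  p(Y=0) = 1/2, H(X|Y=0) = 0.9183
  p(Y=1) = 1/2, H(X|Y=1) = 0.9183
H(X|Y) = 0.5000×0.9183 + 0.5000×0.9183 = 0.9183 bits


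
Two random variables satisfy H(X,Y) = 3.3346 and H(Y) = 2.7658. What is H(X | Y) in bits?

Chain rule: H(X,Y) = H(X|Y) + H(Y)
H(X|Y) = H(X,Y) - H(Y) = 3.3346 - 2.7658 = 0.5688 bits


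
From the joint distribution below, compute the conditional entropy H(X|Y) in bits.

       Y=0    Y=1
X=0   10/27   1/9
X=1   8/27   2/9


H(X|Y) = Σ_y p(y) H(X|Y=y)
  p(Y=0) = 2/3, H(X|Y=0) = 0.9911
  p(Y=1) = 1/3, H(X|Y=1) = 0.9183
H(X|Y) = 0.6667×0.9911 + 0.3333×0.9183 = 0.9668 bits


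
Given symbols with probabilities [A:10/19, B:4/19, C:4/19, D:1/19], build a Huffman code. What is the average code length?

Huffman tree construction:
Combine smallest probabilities repeatedly
Resulting codes:
  A: 1 (length 1)
  B: 011 (length 3)
  C: 00 (length 2)
  D: 010 (length 3)
Average length = Σ p(s) × length(s) = 1.7368 bits


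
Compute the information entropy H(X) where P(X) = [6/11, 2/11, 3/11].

H(X) = -Σ p(x) log₂ p(x)
  -6/11 × log₂(6/11) = 0.4770
  -2/11 × log₂(2/11) = 0.4472
  -3/11 × log₂(3/11) = 0.5112
H(X) = 1.4354 bits


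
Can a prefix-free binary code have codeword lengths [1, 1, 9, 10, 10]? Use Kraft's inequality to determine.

Kraft inequality: Σ 2^(-l_i) ≤ 1 for prefix-free code
Calculating: 2^(-1) + 2^(-1) + 2^(-9) + 2^(-10) + 2^(-10)
= 0.5 + 0.5 + 0.001953125 + 0.0009765625 + 0.0009765625
= 1.0039
Since 1.0039 > 1, prefix-free code does not exist


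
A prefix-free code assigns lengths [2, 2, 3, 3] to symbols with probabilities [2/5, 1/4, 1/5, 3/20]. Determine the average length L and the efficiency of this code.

Average length L = Σ p_i × l_i = 2.3500 bits
Entropy H = 1.9037 bits
Efficiency η = H/L × 100% = 81.01%


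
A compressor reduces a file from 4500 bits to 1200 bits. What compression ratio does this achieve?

Compression ratio = Original / Compressed
= 4500 / 1200 = 3.75:1


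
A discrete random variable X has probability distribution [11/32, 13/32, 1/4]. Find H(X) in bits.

H(X) = -Σ p(x) log₂ p(x)
  -11/32 × log₂(11/32) = 0.5296
  -13/32 × log₂(13/32) = 0.5279
  -1/4 × log₂(1/4) = 0.5000
H(X) = 1.5575 bits


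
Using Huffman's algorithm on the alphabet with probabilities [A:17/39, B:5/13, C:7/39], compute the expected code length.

Huffman tree construction:
Combine smallest probabilities repeatedly
Resulting codes:
  A: 0 (length 1)
  B: 11 (length 2)
  C: 10 (length 2)
Average length = Σ p(s) × length(s) = 1.5641 bits


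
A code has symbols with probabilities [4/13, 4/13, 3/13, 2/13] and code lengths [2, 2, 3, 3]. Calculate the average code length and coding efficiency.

Average length L = Σ p_i × l_i = 2.3846 bits
Entropy H = 1.9501 bits
Efficiency η = H/L × 100% = 81.78%


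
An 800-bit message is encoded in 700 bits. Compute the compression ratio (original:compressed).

Compression ratio = Original / Compressed
= 800 / 700 = 1.14:1


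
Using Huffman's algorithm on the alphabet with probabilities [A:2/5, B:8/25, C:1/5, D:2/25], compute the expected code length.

Huffman tree construction:
Combine smallest probabilities repeatedly
Resulting codes:
  A: 0 (length 1)
  B: 11 (length 2)
  C: 101 (length 3)
  D: 100 (length 3)
Average length = Σ p(s) × length(s) = 1.8800 bits


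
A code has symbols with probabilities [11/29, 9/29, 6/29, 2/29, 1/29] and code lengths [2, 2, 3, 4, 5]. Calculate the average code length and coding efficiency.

Average length L = Σ p_i × l_i = 2.4483 bits
Entropy H = 1.9582 bits
Efficiency η = H/L × 100% = 79.98%


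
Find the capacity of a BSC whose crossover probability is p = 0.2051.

For BSC with error probability p:
C = 1 - H(p) where H(p) is binary entropy
H(0.2051) = -0.2051 × log₂(0.2051) - 0.7949 × log₂(0.7949)
H(p) = 0.7320
C = 1 - 0.7320 = 0.2680 bits/use


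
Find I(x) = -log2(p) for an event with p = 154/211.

Information content I(x) = -log₂(p(x))
I = -log₂(154/211) = -log₂(0.7299)
I = 0.4543 bits


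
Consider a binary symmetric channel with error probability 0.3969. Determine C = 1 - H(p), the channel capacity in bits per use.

For BSC with error probability p:
C = 1 - H(p) where H(p) is binary entropy
H(0.3969) = -0.3969 × log₂(0.3969) - 0.6031 × log₂(0.6031)
H(p) = 0.9691
C = 1 - 0.9691 = 0.0309 bits/use


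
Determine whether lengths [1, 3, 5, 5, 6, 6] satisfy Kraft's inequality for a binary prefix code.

Kraft inequality: Σ 2^(-l_i) ≤ 1 for prefix-free code
Calculating: 2^(-1) + 2^(-3) + 2^(-5) + 2^(-5) + 2^(-6) + 2^(-6)
= 0.5 + 0.125 + 0.03125 + 0.03125 + 0.015625 + 0.015625
= 0.7188
Since 0.7188 ≤ 1, prefix-free code exists


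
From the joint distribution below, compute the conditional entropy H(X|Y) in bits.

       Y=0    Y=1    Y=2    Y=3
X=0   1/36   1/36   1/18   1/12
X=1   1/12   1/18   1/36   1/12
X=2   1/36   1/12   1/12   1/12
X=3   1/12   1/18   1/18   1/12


H(X|Y) = Σ_y p(y) H(X|Y=y)
  p(Y=0) = 2/9, H(X|Y=0) = 1.8113
  p(Y=1) = 2/9, H(X|Y=1) = 1.9056
  p(Y=2) = 2/9, H(X|Y=2) = 1.9056
  p(Y=3) = 1/3, H(X|Y=3) = 2.0000
H(X|Y) = 0.2222×1.8113 + 0.2222×1.9056 + 0.2222×1.9056 + 0.3333×2.0000 = 1.9161 bits


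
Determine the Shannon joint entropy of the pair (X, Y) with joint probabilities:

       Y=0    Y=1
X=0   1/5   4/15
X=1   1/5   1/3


H(X,Y) = -Σ p(x,y) log₂ p(x,y)
  p(0,0)=1/5: -0.2000 × log₂(0.2000) = 0.4644
  p(0,1)=4/15: -0.2667 × log₂(0.2667) = 0.5085
  p(1,0)=1/5: -0.2000 × log₂(0.2000) = 0.4644
  p(1,1)=1/3: -0.3333 × log₂(0.3333) = 0.5283
H(X,Y) = 1.9656 bits


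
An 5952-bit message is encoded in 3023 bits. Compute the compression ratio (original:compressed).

Compression ratio = Original / Compressed
= 5952 / 3023 = 1.97:1


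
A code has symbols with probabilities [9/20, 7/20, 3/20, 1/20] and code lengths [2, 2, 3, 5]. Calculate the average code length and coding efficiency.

Average length L = Σ p_i × l_i = 2.3000 bits
Entropy H = 1.6751 bits
Efficiency η = H/L × 100% = 72.83%


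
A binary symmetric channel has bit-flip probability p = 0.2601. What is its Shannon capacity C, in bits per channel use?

For BSC with error probability p:
C = 1 - H(p) where H(p) is binary entropy
H(0.2601) = -0.2601 × log₂(0.2601) - 0.7399 × log₂(0.7399)
H(p) = 0.8269
C = 1 - 0.8269 = 0.1731 bits/use


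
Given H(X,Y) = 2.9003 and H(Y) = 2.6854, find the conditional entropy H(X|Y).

Chain rule: H(X,Y) = H(X|Y) + H(Y)
H(X|Y) = H(X,Y) - H(Y) = 2.9003 - 2.6854 = 0.2149 bits


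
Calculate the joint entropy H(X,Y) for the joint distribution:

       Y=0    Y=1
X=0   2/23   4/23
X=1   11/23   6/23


H(X,Y) = -Σ p(x,y) log₂ p(x,y)
  p(0,0)=2/23: -0.0870 × log₂(0.0870) = 0.3064
  p(0,1)=4/23: -0.1739 × log₂(0.1739) = 0.4389
  p(1,0)=11/23: -0.4783 × log₂(0.4783) = 0.5089
  p(1,1)=6/23: -0.2609 × log₂(0.2609) = 0.5057
H(X,Y) = 1.7599 bits


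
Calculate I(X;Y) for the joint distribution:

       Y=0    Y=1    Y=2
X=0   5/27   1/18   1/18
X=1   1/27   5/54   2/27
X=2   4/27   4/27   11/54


H(X) = 1.4876, H(Y) = 1.5790, H(X,Y) = 2.9698
I(X;Y) = H(X) + H(Y) - H(X,Y) = 0.0967 bits


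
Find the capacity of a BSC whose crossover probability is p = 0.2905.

For BSC with error probability p:
C = 1 - H(p) where H(p) is binary entropy
H(0.2905) = -0.2905 × log₂(0.2905) - 0.7095 × log₂(0.7095)
H(p) = 0.8694
C = 1 - 0.8694 = 0.1306 bits/use


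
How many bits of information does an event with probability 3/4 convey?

Information content I(x) = -log₂(p(x))
I = -log₂(3/4) = -log₂(0.7500)
I = 0.4150 bits


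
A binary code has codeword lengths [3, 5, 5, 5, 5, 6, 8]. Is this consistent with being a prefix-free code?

Kraft inequality: Σ 2^(-l_i) ≤ 1 for prefix-free code
Calculating: 2^(-3) + 2^(-5) + 2^(-5) + 2^(-5) + 2^(-5) + 2^(-6) + 2^(-8)
= 0.125 + 0.03125 + 0.03125 + 0.03125 + 0.03125 + 0.015625 + 0.00390625
= 0.2695
Since 0.2695 ≤ 1, prefix-free code exists


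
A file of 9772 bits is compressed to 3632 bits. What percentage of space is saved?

Space savings = (1 - Compressed/Original) × 100%
= (1 - 3632/9772) × 100%
= 62.83%


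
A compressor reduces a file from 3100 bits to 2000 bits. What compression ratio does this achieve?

Compression ratio = Original / Compressed
= 3100 / 2000 = 1.55:1


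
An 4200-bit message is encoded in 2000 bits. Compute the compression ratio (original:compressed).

Compression ratio = Original / Compressed
= 4200 / 2000 = 2.10:1


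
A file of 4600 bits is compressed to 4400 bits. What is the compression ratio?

Compression ratio = Original / Compressed
= 4600 / 4400 = 1.05:1


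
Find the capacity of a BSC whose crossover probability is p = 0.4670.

For BSC with error probability p:
C = 1 - H(p) where H(p) is binary entropy
H(0.4670) = -0.4670 × log₂(0.4670) - 0.5330 × log₂(0.5330)
H(p) = 0.9969
C = 1 - 0.9969 = 0.0031 bits/use


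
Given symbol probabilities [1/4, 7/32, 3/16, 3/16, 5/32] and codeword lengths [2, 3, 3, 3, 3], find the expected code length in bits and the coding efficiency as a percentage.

Average length L = Σ p_i × l_i = 2.7500 bits
Entropy H = 2.3037 bits
Efficiency η = H/L × 100% = 83.77%


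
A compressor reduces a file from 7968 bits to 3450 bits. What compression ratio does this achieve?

Compression ratio = Original / Compressed
= 7968 / 3450 = 2.31:1


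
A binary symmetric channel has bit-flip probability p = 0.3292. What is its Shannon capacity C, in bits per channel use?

For BSC with error probability p:
C = 1 - H(p) where H(p) is binary entropy
H(0.3292) = -0.3292 × log₂(0.3292) - 0.6708 × log₂(0.6708)
H(p) = 0.9141
C = 1 - 0.9141 = 0.0859 bits/use


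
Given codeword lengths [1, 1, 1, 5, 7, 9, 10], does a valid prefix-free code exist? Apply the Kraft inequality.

Kraft inequality: Σ 2^(-l_i) ≤ 1 for prefix-free code
Calculating: 2^(-1) + 2^(-1) + 2^(-1) + 2^(-5) + 2^(-7) + 2^(-9) + 2^(-10)
= 0.5 + 0.5 + 0.5 + 0.03125 + 0.0078125 + 0.001953125 + 0.0009765625
= 1.5420
Since 1.5420 > 1, prefix-free code does not exist


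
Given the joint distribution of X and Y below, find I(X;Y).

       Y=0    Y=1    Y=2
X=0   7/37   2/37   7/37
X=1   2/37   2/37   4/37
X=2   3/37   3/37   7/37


H(X) = 1.5309, H(Y) = 1.4870, H(X,Y) = 2.9807
I(X;Y) = H(X) + H(Y) - H(X,Y) = 0.0373 bits


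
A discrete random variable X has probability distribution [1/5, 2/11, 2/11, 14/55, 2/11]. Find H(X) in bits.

H(X) = -Σ p(x) log₂ p(x)
  -1/5 × log₂(1/5) = 0.4644
  -2/11 × log₂(2/11) = 0.4472
  -2/11 × log₂(2/11) = 0.4472
  -14/55 × log₂(14/55) = 0.5025
  -2/11 × log₂(2/11) = 0.4472
H(X) = 2.3084 bits


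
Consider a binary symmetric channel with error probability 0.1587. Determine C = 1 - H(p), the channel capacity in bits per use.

For BSC with error probability p:
C = 1 - H(p) where H(p) is binary entropy
H(0.1587) = -0.1587 × log₂(0.1587) - 0.8413 × log₂(0.8413)
H(p) = 0.6312
C = 1 - 0.6312 = 0.3688 bits/use


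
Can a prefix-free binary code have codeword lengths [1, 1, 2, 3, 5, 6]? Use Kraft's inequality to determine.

Kraft inequality: Σ 2^(-l_i) ≤ 1 for prefix-free code
Calculating: 2^(-1) + 2^(-1) + 2^(-2) + 2^(-3) + 2^(-5) + 2^(-6)
= 0.5 + 0.5 + 0.25 + 0.125 + 0.03125 + 0.015625
= 1.4219
Since 1.4219 > 1, prefix-free code does not exist


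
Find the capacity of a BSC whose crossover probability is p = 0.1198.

For BSC with error probability p:
C = 1 - H(p) where H(p) is binary entropy
H(0.1198) = -0.1198 × log₂(0.1198) - 0.8802 × log₂(0.8802)
H(p) = 0.5288
C = 1 - 0.5288 = 0.4712 bits/use


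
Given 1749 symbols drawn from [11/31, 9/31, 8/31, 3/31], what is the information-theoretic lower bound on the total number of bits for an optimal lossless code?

Entropy H = 1.8788 bits/symbol
Minimum bits = H × n = 1.8788 × 1749
= 3285.98 bits


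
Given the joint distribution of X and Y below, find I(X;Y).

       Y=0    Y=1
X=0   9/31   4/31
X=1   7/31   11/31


H(X) = 0.9812, H(Y) = 0.9992, H(X,Y) = 1.9144
I(X;Y) = H(X) + H(Y) - H(X,Y) = 0.0660 bits


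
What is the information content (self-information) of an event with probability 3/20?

Information content I(x) = -log₂(p(x))
I = -log₂(3/20) = -log₂(0.1500)
I = 2.7370 bits


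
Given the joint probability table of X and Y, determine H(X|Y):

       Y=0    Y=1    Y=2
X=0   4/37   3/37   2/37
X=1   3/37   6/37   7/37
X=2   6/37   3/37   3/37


H(X|Y) = Σ_y p(y) H(X|Y=y)
  p(Y=0) = 13/37, H(X|Y=0) = 1.5262
  p(Y=1) = 12/37, H(X|Y=1) = 1.5000
  p(Y=2) = 12/37, H(X|Y=2) = 1.3844
H(X|Y) = 0.3514×1.5262 + 0.3243×1.5000 + 0.3243×1.3844 = 1.4717 bits


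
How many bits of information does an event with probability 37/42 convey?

Information content I(x) = -log₂(p(x))
I = -log₂(37/42) = -log₂(0.8810)
I = 0.1829 bits


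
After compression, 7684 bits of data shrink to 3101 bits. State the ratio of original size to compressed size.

Compression ratio = Original / Compressed
= 7684 / 3101 = 2.48:1


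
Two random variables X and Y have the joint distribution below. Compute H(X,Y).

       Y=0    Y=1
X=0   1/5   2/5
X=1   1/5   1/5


H(X,Y) = -Σ p(x,y) log₂ p(x,y)
  p(0,0)=1/5: -0.2000 × log₂(0.2000) = 0.4644
  p(0,1)=2/5: -0.4000 × log₂(0.4000) = 0.5288
  p(1,0)=1/5: -0.2000 × log₂(0.2000) = 0.4644
  p(1,1)=1/5: -0.2000 × log₂(0.2000) = 0.4644
H(X,Y) = 1.9219 bits


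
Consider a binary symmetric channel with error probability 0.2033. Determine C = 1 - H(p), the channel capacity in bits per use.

For BSC with error probability p:
C = 1 - H(p) where H(p) is binary entropy
H(0.2033) = -0.2033 × log₂(0.2033) - 0.7967 × log₂(0.7967)
H(p) = 0.7285
C = 1 - 0.7285 = 0.2715 bits/use


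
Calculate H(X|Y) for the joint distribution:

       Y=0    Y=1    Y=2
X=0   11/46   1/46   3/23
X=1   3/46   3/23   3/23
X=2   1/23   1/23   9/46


H(X|Y) = Σ_y p(y) H(X|Y=y)
  p(Y=0) = 8/23, H(X|Y=0) = 1.1995
  p(Y=1) = 9/46, H(X|Y=1) = 1.2244
  p(Y=2) = 21/46, H(X|Y=2) = 1.5567
H(X|Y) = 0.3478×1.1995 + 0.1957×1.2244 + 0.4565×1.5567 = 1.3674 bits


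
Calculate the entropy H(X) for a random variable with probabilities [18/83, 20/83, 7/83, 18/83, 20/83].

H(X) = -Σ p(x) log₂ p(x)
  -18/83 × log₂(18/83) = 0.4782
  -20/83 × log₂(20/83) = 0.4947
  -7/83 × log₂(7/83) = 0.3009
  -18/83 × log₂(18/83) = 0.4782
  -20/83 × log₂(20/83) = 0.4947
H(X) = 2.2468 bits


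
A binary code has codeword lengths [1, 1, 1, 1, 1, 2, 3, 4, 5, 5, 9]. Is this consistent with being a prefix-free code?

Kraft inequality: Σ 2^(-l_i) ≤ 1 for prefix-free code
Calculating: 2^(-1) + 2^(-1) + 2^(-1) + 2^(-1) + 2^(-1) + 2^(-2) + 2^(-3) + 2^(-4) + 2^(-5) + 2^(-5) + 2^(-9)
= 0.5 + 0.5 + 0.5 + 0.5 + 0.5 + 0.25 + 0.125 + 0.0625 + 0.03125 + 0.03125 + 0.001953125
= 3.0020
Since 3.0020 > 1, prefix-free code does not exist


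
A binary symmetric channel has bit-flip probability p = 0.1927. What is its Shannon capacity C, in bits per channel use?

For BSC with error probability p:
C = 1 - H(p) where H(p) is binary entropy
H(0.1927) = -0.1927 × log₂(0.1927) - 0.8073 × log₂(0.8073)
H(p) = 0.7071
C = 1 - 0.7071 = 0.2929 bits/use


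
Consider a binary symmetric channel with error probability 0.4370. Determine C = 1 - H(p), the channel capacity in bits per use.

For BSC with error probability p:
C = 1 - H(p) where H(p) is binary entropy
H(0.4370) = -0.4370 × log₂(0.4370) - 0.5630 × log₂(0.5630)
H(p) = 0.9885
C = 1 - 0.9885 = 0.0115 bits/use


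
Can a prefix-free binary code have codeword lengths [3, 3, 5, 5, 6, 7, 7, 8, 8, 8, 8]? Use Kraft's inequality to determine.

Kraft inequality: Σ 2^(-l_i) ≤ 1 for prefix-free code
Calculating: 2^(-3) + 2^(-3) + 2^(-5) + 2^(-5) + 2^(-6) + 2^(-7) + 2^(-7) + 2^(-8) + 2^(-8) + 2^(-8) + 2^(-8)
= 0.125 + 0.125 + 0.03125 + 0.03125 + 0.015625 + 0.0078125 + 0.0078125 + 0.00390625 + 0.00390625 + 0.00390625 + 0.00390625
= 0.3594
Since 0.3594 ≤ 1, prefix-free code exists


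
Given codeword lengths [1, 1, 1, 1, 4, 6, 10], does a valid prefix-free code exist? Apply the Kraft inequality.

Kraft inequality: Σ 2^(-l_i) ≤ 1 for prefix-free code
Calculating: 2^(-1) + 2^(-1) + 2^(-1) + 2^(-1) + 2^(-4) + 2^(-6) + 2^(-10)
= 0.5 + 0.5 + 0.5 + 0.5 + 0.0625 + 0.015625 + 0.0009765625
= 2.0791
Since 2.0791 > 1, prefix-free code does not exist


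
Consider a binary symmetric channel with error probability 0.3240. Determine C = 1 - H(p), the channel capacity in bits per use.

For BSC with error probability p:
C = 1 - H(p) where H(p) is binary entropy
H(0.3240) = -0.3240 × log₂(0.3240) - 0.6760 × log₂(0.6760)
H(p) = 0.9087
C = 1 - 0.9087 = 0.0913 bits/use


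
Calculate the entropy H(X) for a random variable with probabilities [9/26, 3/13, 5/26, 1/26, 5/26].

H(X) = -Σ p(x) log₂ p(x)
  -9/26 × log₂(9/26) = 0.5298
  -3/13 × log₂(3/13) = 0.4882
  -5/26 × log₂(5/26) = 0.4574
  -1/26 × log₂(1/26) = 0.1808
  -5/26 × log₂(5/26) = 0.4574
H(X) = 2.1136 bits


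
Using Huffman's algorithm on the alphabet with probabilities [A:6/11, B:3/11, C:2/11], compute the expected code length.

Huffman tree construction:
Combine smallest probabilities repeatedly
Resulting codes:
  A: 1 (length 1)
  B: 01 (length 2)
  C: 00 (length 2)
Average length = Σ p(s) × length(s) = 1.4545 bits


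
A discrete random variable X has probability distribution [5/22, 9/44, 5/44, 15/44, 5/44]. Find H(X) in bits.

H(X) = -Σ p(x) log₂ p(x)
  -5/22 × log₂(5/22) = 0.4858
  -9/44 × log₂(9/44) = 0.4683
  -5/44 × log₂(5/44) = 0.3565
  -15/44 × log₂(15/44) = 0.5293
  -5/44 × log₂(5/44) = 0.3565
H(X) = 2.1964 bits


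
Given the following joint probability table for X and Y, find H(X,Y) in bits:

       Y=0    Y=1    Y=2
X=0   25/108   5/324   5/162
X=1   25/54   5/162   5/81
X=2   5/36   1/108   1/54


H(X,Y) = -Σ p(x,y) log₂ p(x,y)
  p(0,0)=25/108: -0.2315 × log₂(0.2315) = 0.4887
  p(0,1)=5/324: -0.0154 × log₂(0.0154) = 0.0929
  p(0,2)=5/162: -0.0309 × log₂(0.0309) = 0.1549
  p(1,0)=25/54: -0.4630 × log₂(0.4630) = 0.5144
  p(1,1)=5/162: -0.0309 × log₂(0.0309) = 0.1549
  p(1,2)=5/81: -0.0617 × log₂(0.0617) = 0.2480
  p(2,0)=5/36: -0.1389 × log₂(0.1389) = 0.3956
  p(2,1)=1/108: -0.0093 × log₂(0.0093) = 0.0625
  p(2,2)=1/54: -0.0185 × log₂(0.0185) = 0.1066
H(X,Y) = 2.2183 bits


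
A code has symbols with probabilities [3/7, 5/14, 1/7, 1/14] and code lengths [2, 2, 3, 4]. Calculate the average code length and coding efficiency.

Average length L = Σ p_i × l_i = 2.2857 bits
Entropy H = 1.7274 bits
Efficiency η = H/L × 100% = 75.57%


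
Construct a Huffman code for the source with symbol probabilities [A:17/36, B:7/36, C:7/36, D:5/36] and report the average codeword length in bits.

Huffman tree construction:
Combine smallest probabilities repeatedly
Resulting codes:
  A: 0 (length 1)
  B: 111 (length 3)
  C: 10 (length 2)
  D: 110 (length 3)
Average length = Σ p(s) × length(s) = 1.8611 bits


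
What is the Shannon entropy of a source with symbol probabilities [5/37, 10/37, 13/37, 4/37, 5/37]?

H(X) = -Σ p(x) log₂ p(x)
  -5/37 × log₂(5/37) = 0.3902
  -10/37 × log₂(10/37) = 0.5101
  -13/37 × log₂(13/37) = 0.5302
  -4/37 × log₂(4/37) = 0.3470
  -5/37 × log₂(5/37) = 0.3902
H(X) = 2.1677 bits


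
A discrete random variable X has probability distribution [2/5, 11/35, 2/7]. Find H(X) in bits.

H(X) = -Σ p(x) log₂ p(x)
  -2/5 × log₂(2/5) = 0.5288
  -11/35 × log₂(11/35) = 0.5248
  -2/7 × log₂(2/7) = 0.5164
H(X) = 1.5700 bits


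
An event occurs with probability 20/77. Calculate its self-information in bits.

Information content I(x) = -log₂(p(x))
I = -log₂(20/77) = -log₂(0.2597)
I = 1.9449 bits


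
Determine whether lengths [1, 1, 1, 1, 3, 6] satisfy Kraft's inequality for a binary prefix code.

Kraft inequality: Σ 2^(-l_i) ≤ 1 for prefix-free code
Calculating: 2^(-1) + 2^(-1) + 2^(-1) + 2^(-1) + 2^(-3) + 2^(-6)
= 0.5 + 0.5 + 0.5 + 0.5 + 0.125 + 0.015625
= 2.1406
Since 2.1406 > 1, prefix-free code does not exist
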